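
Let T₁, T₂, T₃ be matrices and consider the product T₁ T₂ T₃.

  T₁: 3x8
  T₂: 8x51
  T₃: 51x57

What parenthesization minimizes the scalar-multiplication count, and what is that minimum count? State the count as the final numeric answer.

(T₁ (T₂ T₃)): cost 24624.
((T₁ T₂) T₃): cost 9945.
Optimal: ((T₁ T₂) T₃) with cost 9945.

9945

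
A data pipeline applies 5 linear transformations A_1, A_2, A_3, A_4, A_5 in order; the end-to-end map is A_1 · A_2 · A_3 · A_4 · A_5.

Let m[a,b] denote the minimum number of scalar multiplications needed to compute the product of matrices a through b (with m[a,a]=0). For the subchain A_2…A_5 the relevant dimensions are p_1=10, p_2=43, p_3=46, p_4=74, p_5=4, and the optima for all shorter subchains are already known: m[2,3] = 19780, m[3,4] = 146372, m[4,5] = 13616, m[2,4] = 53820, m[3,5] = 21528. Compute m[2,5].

m[2,5] = min over k∈[2,4] of m[2,k]+m[k+1,5]+p_{1}·p_k·p_{5}.
k=2: 0 + 21528 + 10·43·4 = 23248; k=3: 19780 + 13616 + 10·46·4 = 35236; k=4: 53820 + 0 + 10·74·4 = 56780.
Minimum: 23248 at k=2.

23248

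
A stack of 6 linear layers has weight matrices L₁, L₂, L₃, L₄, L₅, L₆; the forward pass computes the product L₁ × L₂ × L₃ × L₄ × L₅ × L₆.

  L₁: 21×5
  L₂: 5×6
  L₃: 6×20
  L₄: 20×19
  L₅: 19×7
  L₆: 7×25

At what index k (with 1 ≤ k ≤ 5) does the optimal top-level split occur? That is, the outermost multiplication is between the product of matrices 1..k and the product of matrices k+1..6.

1

Adjacent pairs: L₁L₂ = 21·5·6 = 630; L₂L₃ = 5·6·20 = 600; L₃L₄ = 6·20·19 = 2280; L₄L₅ = 20·19·7 = 2660; L₅L₆ = 19·7·25 = 3325.
Length 3: L₁..L₃: k=1: 0+600+21·5·20=2700; k=2: 630+0+21·6·20=3150 → min 2700 | L₂..L₄: k=2: 0+2280+5·6·19=2850; k=3: 600+0+5·20·19=2500 → min 2500 | L₃..L₅: k=3: 0+2660+6·20·7=3500; k=4: 2280+0+6·19·7=3078 → min 3078 | L₄..L₆: k=4: 0+3325+20·19·25=12825; k=5: 2660+0+20·7·25=6160 → min 6160.
Length 4: L₁..L₄: k=1: 0+2500+21·5·19=4495; k=2: 630+2280+21·6·19=5304; k=3: 2700+0+21·20·19=10680 → min 4495 | L₂..L₅: k=2: 0+3078+5·6·7=3288; k=3: 600+2660+5·20·7=3960; k=4: 2500+0+5·19·7=3165 → min 3165 | L₃..L₆: k=3: 0+6160+6·20·25=9160; k=4: 2280+3325+6·19·25=8455; k=5: 3078+0+6·7·25=4128 → min 4128.
Length 5: L₁..L₅: k=1: 0+3165+21·5·7=3900; k=2: 630+3078+21·6·7=4590; k=3: 2700+2660+21·20·7=8300; k=4: 4495+0+21·19·7=7288 → min 3900 | L₂..L₆: k=2: 0+4128+5·6·25=4878; k=3: 600+6160+5·20·25=9260; k=4: 2500+3325+5·19·25=8200; k=5: 3165+0+5·7·25=4040 → min 4040.
Top-level splits: k=1: (L₁..L₁)·(L₂..L₆) → 0+4040+21·5·25 = 6665; k=2: (L₁..L₂)·(L₃..L₆) → 630+4128+21·6·25 = 7908; k=3: (L₁..L₃)·(L₄..L₆) → 2700+6160+21·20·25 = 19360; k=4: (L₁..L₄)·(L₅..L₆) → 4495+3325+21·19·25 = 17795; k=5: (L₁..L₅)·(L₆..L₆) → 3900+0+21·7·25 = 7575.
Best split is after L₁, i.e. k = 1.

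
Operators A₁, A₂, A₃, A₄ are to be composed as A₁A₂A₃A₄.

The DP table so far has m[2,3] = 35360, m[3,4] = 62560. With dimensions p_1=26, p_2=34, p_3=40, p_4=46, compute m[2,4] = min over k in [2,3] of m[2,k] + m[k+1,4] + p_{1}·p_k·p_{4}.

m[2,4] = min over k∈[2,3] of m[2,k]+m[k+1,4]+p_{1}·p_k·p_{4}.
k=2: 0 + 62560 + 26·34·46 = 103224; k=3: 35360 + 0 + 26·40·46 = 83200.
Minimum: 83200 at k=3.

83200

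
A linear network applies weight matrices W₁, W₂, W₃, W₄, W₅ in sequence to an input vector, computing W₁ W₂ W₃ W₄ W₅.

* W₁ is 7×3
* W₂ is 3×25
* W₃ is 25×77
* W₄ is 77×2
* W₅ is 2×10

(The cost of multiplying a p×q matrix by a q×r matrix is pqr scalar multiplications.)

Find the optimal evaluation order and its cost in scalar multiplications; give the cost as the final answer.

Adjacent pairs: W₁W₂ = 7·3·25 = 525; W₂W₃ = 3·25·77 = 5775; W₃W₄ = 25·77·2 = 3850; W₄W₅ = 77·2·10 = 1540.
Length 3: W₁..W₃: k=1: 0+5775+7·3·77=7392; k=2: 525+0+7·25·77=14000 → min 7392 | W₂..W₄: k=2: 0+3850+3·25·2=4000; k=3: 5775+0+3·77·2=6237 → min 4000 | W₃..W₅: k=3: 0+1540+25·77·10=20790; k=4: 3850+0+25·2·10=4350 → min 4350.
Length 4: W₁..W₄: k=1: 0+4000+7·3·2=4042; k=2: 525+3850+7·25·2=4725; k=3: 7392+0+7·77·2=8470 → min 4042 | W₂..W₅: k=2: 0+4350+3·25·10=5100; k=3: 5775+1540+3·77·10=9625; k=4: 4000+0+3·2·10=4060 → min 4060.
Length 5: W₁..W₅: k=1: 0+4060+7·3·10=4270; k=2: 525+4350+7·25·10=6625; k=3: 7392+1540+7·77·10=14322; k=4: 4042+0+7·2·10=4182 → min 4182.
Optimal parenthesization: ((W₁ (W₂ (W₃ W₄))) W₅) with cost 4182.

4182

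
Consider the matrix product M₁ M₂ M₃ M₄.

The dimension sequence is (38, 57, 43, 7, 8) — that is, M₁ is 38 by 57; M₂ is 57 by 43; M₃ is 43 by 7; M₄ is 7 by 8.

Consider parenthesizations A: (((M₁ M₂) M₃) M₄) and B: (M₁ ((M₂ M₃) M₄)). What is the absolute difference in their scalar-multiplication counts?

Order A = (((M₁ M₂) M₃) M₄): (M₁ M₂): 38×57 by 57×43 → 38×43, cost 38·57·43 = 93138; ((M₁ M₂) M₃): 38×43 by 43×7 → 38×7, cost 38·43·7 = 11438; cumulative 104576; (((M₁ M₂) M₃) M₄): 38×7 by 7×8 → 38×8, cost 38·7·8 = 2128; cumulative 106704. Total 106704.
Order B = (M₁ ((M₂ M₃) M₄)): (M₂ M₃): 57×43 by 43×7 → 57×7, cost 57·43·7 = 17157; ((M₂ M₃) M₄): 57×7 by 7×8 → 57×8, cost 57·7·8 = 3192; cumulative 20349; (M₁ ((M₂ M₃) M₄)): 38×57 by 57×8 → 38×8, cost 38·57·8 = 17328; cumulative 37677. Total 37677.
Difference: |106704 − 37677| = 69027.

69027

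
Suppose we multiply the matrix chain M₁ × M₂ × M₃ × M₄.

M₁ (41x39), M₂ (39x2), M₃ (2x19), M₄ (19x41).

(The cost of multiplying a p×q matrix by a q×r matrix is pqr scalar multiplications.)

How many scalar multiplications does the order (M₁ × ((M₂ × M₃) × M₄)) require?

97422

(M₂ × M₃): 39×2 by 2×19 → 39×19, cost 39·2·19 = 1482
((M₂ × M₃) × M₄): 39×19 by 19×41 → 39×41, cost 39·19·41 = 30381; cumulative 31863
(M₁ × ((M₂ × M₃) × M₄)): 41×39 by 39×41 → 41×41, cost 41·39·41 = 65559; cumulative 97422
Total: 97422 scalar multiplications.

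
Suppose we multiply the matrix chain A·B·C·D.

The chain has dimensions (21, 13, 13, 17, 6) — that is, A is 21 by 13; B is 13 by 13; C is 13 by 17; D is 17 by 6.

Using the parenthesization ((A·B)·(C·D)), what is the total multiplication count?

6513

(A·B): 21×13 by 13×13 → 21×13, cost 21·13·13 = 3549
(C·D): 13×17 by 17×6 → 13×6, cost 13·17·6 = 1326
((A·B)·(C·D)): 21×13 by 13×6 → 21×6, cost 21·13·6 = 1638; cumulative 6513
Total: 6513 scalar multiplications.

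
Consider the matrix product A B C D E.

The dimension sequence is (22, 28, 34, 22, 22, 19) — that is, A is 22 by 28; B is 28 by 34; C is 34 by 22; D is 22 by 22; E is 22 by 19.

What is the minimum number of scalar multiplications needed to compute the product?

Adjacent pairs: AB = 22·28·34 = 20944; BC = 28·34·22 = 20944; CD = 34·22·22 = 16456; DE = 22·22·19 = 9196.
Length 3: A..C: k=1: 0+20944+22·28·22=34496; k=2: 20944+0+22·34·22=37400 → min 34496 | B..D: k=2: 0+16456+28·34·22=37400; k=3: 20944+0+28·22·22=34496 → min 34496 | C..E: k=3: 0+9196+34·22·19=23408; k=4: 16456+0+34·22·19=30668 → min 23408.
Length 4: A..D: k=1: 0+34496+22·28·22=48048; k=2: 20944+16456+22·34·22=53856; k=3: 34496+0+22·22·22=45144 → min 45144 | B..E: k=2: 0+23408+28·34·19=41496; k=3: 20944+9196+28·22·19=41844; k=4: 34496+0+28·22·19=46200 → min 41496.
Length 5: A..E: k=1: 0+41496+22·28·19=53200; k=2: 20944+23408+22·34·19=58564; k=3: 34496+9196+22·22·19=52888; k=4: 45144+0+22·22·19=54340 → min 52888.
Optimal order: ((A (B C)) (D E)) with cost 52888.

52888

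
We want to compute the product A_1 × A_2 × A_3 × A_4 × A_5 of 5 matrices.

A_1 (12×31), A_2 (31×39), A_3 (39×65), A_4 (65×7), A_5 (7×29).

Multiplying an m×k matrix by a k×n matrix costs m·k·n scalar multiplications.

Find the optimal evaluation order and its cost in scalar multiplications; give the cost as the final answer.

31248

Adjacent pairs: A_1A_2 = 12·31·39 = 14508; A_2A_3 = 31·39·65 = 78585; A_3A_4 = 39·65·7 = 17745; A_4A_5 = 65·7·29 = 13195.
Length 3: A_1..A_3: k=1: 0+78585+12·31·65=102765; k=2: 14508+0+12·39·65=44928 → min 44928 | A_2..A_4: k=2: 0+17745+31·39·7=26208; k=3: 78585+0+31·65·7=92690 → min 26208 | A_3..A_5: k=3: 0+13195+39·65·29=86710; k=4: 17745+0+39·7·29=25662 → min 25662.
Length 4: A_1..A_4: k=1: 0+26208+12·31·7=28812; k=2: 14508+17745+12·39·7=35529; k=3: 44928+0+12·65·7=50388 → min 28812 | A_2..A_5: k=2: 0+25662+31·39·29=60723; k=3: 78585+13195+31·65·29=150215; k=4: 26208+0+31·7·29=32501 → min 32501.
Length 5: A_1..A_5: k=1: 0+32501+12·31·29=43289; k=2: 14508+25662+12·39·29=53742; k=3: 44928+13195+12·65·29=80743; k=4: 28812+0+12·7·29=31248 → min 31248.
Optimal parenthesization: ((A_1 × (A_2 × (A_3 × A_4))) × A_5) with cost 31248.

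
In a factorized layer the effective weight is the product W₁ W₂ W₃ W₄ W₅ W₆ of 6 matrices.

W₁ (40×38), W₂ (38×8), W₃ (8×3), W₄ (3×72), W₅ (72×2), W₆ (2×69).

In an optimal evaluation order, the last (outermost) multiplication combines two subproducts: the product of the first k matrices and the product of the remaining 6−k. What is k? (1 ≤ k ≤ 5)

Adjacent pairs: W₁W₂ = 40·38·8 = 12160; W₂W₃ = 38·8·3 = 912; W₃W₄ = 8·3·72 = 1728; W₄W₅ = 3·72·2 = 432; W₅W₆ = 72·2·69 = 9936.
Length 3: W₁..W₃: k=1: 0+912+40·38·3=5472; k=2: 12160+0+40·8·3=13120 → min 5472 | W₂..W₄: k=2: 0+1728+38·8·72=23616; k=3: 912+0+38·3·72=9120 → min 9120 | W₃..W₅: k=3: 0+432+8·3·2=480; k=4: 1728+0+8·72·2=2880 → min 480 | W₄..W₆: k=4: 0+9936+3·72·69=24840; k=5: 432+0+3·2·69=846 → min 846.
Length 4: W₁..W₄: k=1: 0+9120+40·38·72=118560; k=2: 12160+1728+40·8·72=36928; k=3: 5472+0+40·3·72=14112 → min 14112 | W₂..W₅: k=2: 0+480+38·8·2=1088; k=3: 912+432+38·3·2=1572; k=4: 9120+0+38·72·2=14592 → min 1088 | W₃..W₆: k=3: 0+846+8·3·69=2502; k=4: 1728+9936+8·72·69=51408; k=5: 480+0+8·2·69=1584 → min 1584.
Length 5: W₁..W₅: k=1: 0+1088+40·38·2=4128; k=2: 12160+480+40·8·2=13280; k=3: 5472+432+40·3·2=6144; k=4: 14112+0+40·72·2=19872 → min 4128 | W₂..W₆: k=2: 0+1584+38·8·69=22560; k=3: 912+846+38·3·69=9624; k=4: 9120+9936+38·72·69=207840; k=5: 1088+0+38·2·69=6332 → min 6332.
Top-level splits: k=1: (W₁..W₁)·(W₂..W₆) → 0+6332+40·38·69 = 111212; k=2: (W₁..W₂)·(W₃..W₆) → 12160+1584+40·8·69 = 35824; k=3: (W₁..W₃)·(W₄..W₆) → 5472+846+40·3·69 = 14598; k=4: (W₁..W₄)·(W₅..W₆) → 14112+9936+40·72·69 = 222768; k=5: (W₁..W₅)·(W₆..W₆) → 4128+0+40·2·69 = 9648.
Best split is after W₅, i.e. k = 5.

5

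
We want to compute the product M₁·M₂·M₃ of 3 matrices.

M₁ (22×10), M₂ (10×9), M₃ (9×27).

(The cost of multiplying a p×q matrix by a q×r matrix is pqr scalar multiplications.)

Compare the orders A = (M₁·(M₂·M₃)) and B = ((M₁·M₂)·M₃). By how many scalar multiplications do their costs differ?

Order A = (M₁·(M₂·M₃)): (M₂·M₃): 10×9 by 9×27 → 10×27, cost 10·9·27 = 2430; (M₁·(M₂·M₃)): 22×10 by 10×27 → 22×27, cost 22·10·27 = 5940; cumulative 8370. Total 8370.
Order B = ((M₁·M₂)·M₃): (M₁·M₂): 22×10 by 10×9 → 22×9, cost 22·10·9 = 1980; ((M₁·M₂)·M₃): 22×9 by 9×27 → 22×27, cost 22·9·27 = 5346; cumulative 7326. Total 7326.
Difference: |8370 − 7326| = 1044.

1044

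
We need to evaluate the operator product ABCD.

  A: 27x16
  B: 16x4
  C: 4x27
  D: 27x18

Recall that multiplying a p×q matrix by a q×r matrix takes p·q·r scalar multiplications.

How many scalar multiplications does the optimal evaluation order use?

5616

Adjacent pairs: AB = 27·16·4 = 1728; BC = 16·4·27 = 1728; CD = 4·27·18 = 1944.
Length 3: A..C: k=1: 0+1728+27·16·27=13392; k=2: 1728+0+27·4·27=4644 → min 4644 | B..D: k=2: 0+1944+16·4·18=3096; k=3: 1728+0+16·27·18=9504 → min 3096.
Length 4: A..D: k=1: 0+3096+27·16·18=10872; k=2: 1728+1944+27·4·18=5616; k=3: 4644+0+27·27·18=17766 → min 5616.
Optimal order: ((AB)(CD)) with cost 5616.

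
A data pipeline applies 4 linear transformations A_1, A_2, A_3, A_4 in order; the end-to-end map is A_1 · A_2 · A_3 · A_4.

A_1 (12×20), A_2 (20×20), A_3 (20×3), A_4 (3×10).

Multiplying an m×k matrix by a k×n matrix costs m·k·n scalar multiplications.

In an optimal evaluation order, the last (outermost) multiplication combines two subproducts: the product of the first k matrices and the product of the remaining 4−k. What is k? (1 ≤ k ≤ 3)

Adjacent pairs: A_1A_2 = 12·20·20 = 4800; A_2A_3 = 20·20·3 = 1200; A_3A_4 = 20·3·10 = 600.
Length 3: A_1..A_3: k=1: 0+1200+12·20·3=1920; k=2: 4800+0+12·20·3=5520 → min 1920 | A_2..A_4: k=2: 0+600+20·20·10=4600; k=3: 1200+0+20·3·10=1800 → min 1800.
Top-level splits: k=1: (A_1..A_1)·(A_2..A_4) → 0+1800+12·20·10 = 4200; k=2: (A_1..A_2)·(A_3..A_4) → 4800+600+12·20·10 = 7800; k=3: (A_1..A_3)·(A_4..A_4) → 1920+0+12·3·10 = 2280.
Best split is after A_3, i.e. k = 3.

3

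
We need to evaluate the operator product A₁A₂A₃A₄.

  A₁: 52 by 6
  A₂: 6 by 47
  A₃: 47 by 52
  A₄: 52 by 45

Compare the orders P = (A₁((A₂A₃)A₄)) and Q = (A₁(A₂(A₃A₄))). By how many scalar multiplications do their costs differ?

93966

Order P = (A₁((A₂A₃)A₄)): (A₂A₃): 6×47 by 47×52 → 6×52, cost 6·47·52 = 14664; ((A₂A₃)A₄): 6×52 by 52×45 → 6×45, cost 6·52·45 = 14040; cumulative 28704; (A₁((A₂A₃)A₄)): 52×6 by 6×45 → 52×45, cost 52·6·45 = 14040; cumulative 42744. Total 42744.
Order Q = (A₁(A₂(A₃A₄))): (A₃A₄): 47×52 by 52×45 → 47×45, cost 47·52·45 = 109980; (A₂(A₃A₄)): 6×47 by 47×45 → 6×45, cost 6·47·45 = 12690; cumulative 122670; (A₁(A₂(A₃A₄))): 52×6 by 6×45 → 52×45, cost 52·6·45 = 14040; cumulative 136710. Total 136710.
Difference: |42744 − 136710| = 93966.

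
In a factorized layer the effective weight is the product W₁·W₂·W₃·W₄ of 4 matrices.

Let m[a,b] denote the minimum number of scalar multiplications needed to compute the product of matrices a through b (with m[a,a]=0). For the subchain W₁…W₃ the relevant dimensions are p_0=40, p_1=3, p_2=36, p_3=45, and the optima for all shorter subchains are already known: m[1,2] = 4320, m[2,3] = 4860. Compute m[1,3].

m[1,3] = min over k∈[1,2] of m[1,k]+m[k+1,3]+p_{0}·p_k·p_{3}.
k=1: 0 + 4860 + 40·3·45 = 10260; k=2: 4320 + 0 + 40·36·45 = 69120.
Minimum: 10260 at k=1.

10260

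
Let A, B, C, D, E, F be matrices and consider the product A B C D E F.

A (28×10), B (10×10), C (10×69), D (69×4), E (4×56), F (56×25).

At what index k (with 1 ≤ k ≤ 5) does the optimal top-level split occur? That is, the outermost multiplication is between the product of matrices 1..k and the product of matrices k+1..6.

4

Adjacent pairs: AB = 28·10·10 = 2800; BC = 10·10·69 = 6900; CD = 10·69·4 = 2760; DE = 69·4·56 = 15456; EF = 4·56·25 = 5600.
Length 3: A..C: k=1: 0+6900+28·10·69=26220; k=2: 2800+0+28·10·69=22120 → min 22120 | B..D: k=2: 0+2760+10·10·4=3160; k=3: 6900+0+10·69·4=9660 → min 3160 | C..E: k=3: 0+15456+10·69·56=54096; k=4: 2760+0+10·4·56=5000 → min 5000 | D..F: k=4: 0+5600+69·4·25=12500; k=5: 15456+0+69·56·25=112056 → min 12500.
Length 4: A..D: k=1: 0+3160+28·10·4=4280; k=2: 2800+2760+28·10·4=6680; k=3: 22120+0+28·69·4=29848 → min 4280 | B..E: k=2: 0+5000+10·10·56=10600; k=3: 6900+15456+10·69·56=60996; k=4: 3160+0+10·4·56=5400 → min 5400 | C..F: k=3: 0+12500+10·69·25=29750; k=4: 2760+5600+10·4·25=9360; k=5: 5000+0+10·56·25=19000 → min 9360.
Length 5: A..E: k=1: 0+5400+28·10·56=21080; k=2: 2800+5000+28·10·56=23480; k=3: 22120+15456+28·69·56=145768; k=4: 4280+0+28·4·56=10552 → min 10552 | B..F: k=2: 0+9360+10·10·25=11860; k=3: 6900+12500+10·69·25=36650; k=4: 3160+5600+10·4·25=9760; k=5: 5400+0+10·56·25=19400 → min 9760.
Top-level splits: k=1: (A..A)·(B..F) → 0+9760+28·10·25 = 16760; k=2: (A..B)·(C..F) → 2800+9360+28·10·25 = 19160; k=3: (A..C)·(D..F) → 22120+12500+28·69·25 = 82920; k=4: (A..D)·(E..F) → 4280+5600+28·4·25 = 12680; k=5: (A..E)·(F..F) → 10552+0+28·56·25 = 49752.
Best split is after D, i.e. k = 4.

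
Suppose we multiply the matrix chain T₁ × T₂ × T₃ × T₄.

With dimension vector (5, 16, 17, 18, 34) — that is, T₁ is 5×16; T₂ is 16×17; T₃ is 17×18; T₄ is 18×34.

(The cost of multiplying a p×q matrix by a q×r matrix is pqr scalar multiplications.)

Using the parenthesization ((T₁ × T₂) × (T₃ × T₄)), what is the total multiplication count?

14654

(T₁ × T₂): 5×16 by 16×17 → 5×17, cost 5·16·17 = 1360
(T₃ × T₄): 17×18 by 18×34 → 17×34, cost 17·18·34 = 10404
((T₁ × T₂) × (T₃ × T₄)): 5×17 by 17×34 → 5×34, cost 5·17·34 = 2890; cumulative 14654
Total: 14654 scalar multiplications.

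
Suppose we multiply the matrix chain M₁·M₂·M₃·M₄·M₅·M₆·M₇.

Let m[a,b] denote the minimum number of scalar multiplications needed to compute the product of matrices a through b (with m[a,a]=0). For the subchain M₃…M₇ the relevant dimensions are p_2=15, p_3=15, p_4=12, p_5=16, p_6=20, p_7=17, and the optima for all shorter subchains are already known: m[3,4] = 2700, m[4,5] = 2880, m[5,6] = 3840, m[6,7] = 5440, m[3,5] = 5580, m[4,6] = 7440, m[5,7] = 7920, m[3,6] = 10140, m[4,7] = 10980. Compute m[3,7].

13680

m[3,7] = min over k∈[3,6] of m[3,k]+m[k+1,7]+p_{2}·p_k·p_{7}.
k=3: 0 + 10980 + 15·15·17 = 14805; k=4: 2700 + 7920 + 15·12·17 = 13680; k=5: 5580 + 5440 + 15·16·17 = 15100; k=6: 10140 + 0 + 15·20·17 = 15240.
Minimum: 13680 at k=4.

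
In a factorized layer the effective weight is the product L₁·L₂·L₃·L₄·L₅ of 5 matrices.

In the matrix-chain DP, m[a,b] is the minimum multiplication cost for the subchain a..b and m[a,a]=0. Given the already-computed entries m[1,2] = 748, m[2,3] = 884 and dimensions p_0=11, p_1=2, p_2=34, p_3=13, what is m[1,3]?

1170

m[1,3] = min over k∈[1,2] of m[1,k]+m[k+1,3]+p_{0}·p_k·p_{3}.
k=1: 0 + 884 + 11·2·13 = 1170; k=2: 748 + 0 + 11·34·13 = 5610.
Minimum: 1170 at k=1.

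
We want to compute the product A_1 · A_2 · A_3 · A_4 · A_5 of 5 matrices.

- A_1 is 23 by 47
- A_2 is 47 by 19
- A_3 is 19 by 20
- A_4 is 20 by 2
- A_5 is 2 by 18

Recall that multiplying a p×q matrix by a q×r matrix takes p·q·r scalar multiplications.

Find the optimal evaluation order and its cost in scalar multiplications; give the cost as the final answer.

5536

Adjacent pairs: A_1A_2 = 23·47·19 = 20539; A_2A_3 = 47·19·20 = 17860; A_3A_4 = 19·20·2 = 760; A_4A_5 = 20·2·18 = 720.
Length 3: A_1..A_3: k=1: 0+17860+23·47·20=39480; k=2: 20539+0+23·19·20=29279 → min 29279 | A_2..A_4: k=2: 0+760+47·19·2=2546; k=3: 17860+0+47·20·2=19740 → min 2546 | A_3..A_5: k=3: 0+720+19·20·18=7560; k=4: 760+0+19·2·18=1444 → min 1444.
Length 4: A_1..A_4: k=1: 0+2546+23·47·2=4708; k=2: 20539+760+23·19·2=22173; k=3: 29279+0+23·20·2=30199 → min 4708 | A_2..A_5: k=2: 0+1444+47·19·18=17518; k=3: 17860+720+47·20·18=35500; k=4: 2546+0+47·2·18=4238 → min 4238.
Length 5: A_1..A_5: k=1: 0+4238+23·47·18=23696; k=2: 20539+1444+23·19·18=29849; k=3: 29279+720+23·20·18=38279; k=4: 4708+0+23·2·18=5536 → min 5536.
Optimal parenthesization: ((A_1 · (A_2 · (A_3 · A_4))) · A_5) with cost 5536.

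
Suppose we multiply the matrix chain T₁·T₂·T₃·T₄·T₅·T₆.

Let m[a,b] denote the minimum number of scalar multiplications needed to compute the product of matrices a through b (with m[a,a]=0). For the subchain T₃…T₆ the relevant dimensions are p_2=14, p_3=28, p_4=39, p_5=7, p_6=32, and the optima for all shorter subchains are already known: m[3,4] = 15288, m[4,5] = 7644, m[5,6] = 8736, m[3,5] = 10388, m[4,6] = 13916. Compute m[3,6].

13524

m[3,6] = min over k∈[3,5] of m[3,k]+m[k+1,6]+p_{2}·p_k·p_{6}.
k=3: 0 + 13916 + 14·28·32 = 26460; k=4: 15288 + 8736 + 14·39·32 = 41496; k=5: 10388 + 0 + 14·7·32 = 13524.
Minimum: 13524 at k=5.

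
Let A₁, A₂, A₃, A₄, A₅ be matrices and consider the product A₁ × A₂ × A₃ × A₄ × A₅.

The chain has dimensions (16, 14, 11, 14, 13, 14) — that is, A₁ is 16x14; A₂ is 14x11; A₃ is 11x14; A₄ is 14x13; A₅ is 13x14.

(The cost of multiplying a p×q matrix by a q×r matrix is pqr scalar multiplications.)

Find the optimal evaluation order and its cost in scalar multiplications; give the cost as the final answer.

Adjacent pairs: A₁A₂ = 16·14·11 = 2464; A₂A₃ = 14·11·14 = 2156; A₃A₄ = 11·14·13 = 2002; A₄A₅ = 14·13·14 = 2548.
Length 3: A₁..A₃: k=1: 0+2156+16·14·14=5292; k=2: 2464+0+16·11·14=4928 → min 4928 | A₂..A₄: k=2: 0+2002+14·11·13=4004; k=3: 2156+0+14·14·13=4704 → min 4004 | A₃..A₅: k=3: 0+2548+11·14·14=4704; k=4: 2002+0+11·13·14=4004 → min 4004.
Length 4: A₁..A₄: k=1: 0+4004+16·14·13=6916; k=2: 2464+2002+16·11·13=6754; k=3: 4928+0+16·14·13=7840 → min 6754 | A₂..A₅: k=2: 0+4004+14·11·14=6160; k=3: 2156+2548+14·14·14=7448; k=4: 4004+0+14·13·14=6552 → min 6160.
Length 5: A₁..A₅: k=1: 0+6160+16·14·14=9296; k=2: 2464+4004+16·11·14=8932; k=3: 4928+2548+16·14·14=10612; k=4: 6754+0+16·13·14=9666 → min 8932.
Optimal parenthesization: ((A₁ × A₂) × ((A₃ × A₄) × A₅)) with cost 8932.

8932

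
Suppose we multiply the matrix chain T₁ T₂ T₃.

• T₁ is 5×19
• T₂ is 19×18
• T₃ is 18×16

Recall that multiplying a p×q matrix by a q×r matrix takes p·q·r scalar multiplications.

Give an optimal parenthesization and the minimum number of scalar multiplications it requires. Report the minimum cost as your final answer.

3150

(T₁ (T₂ T₃)): cost 6992.
((T₁ T₂) T₃): cost 3150.
Optimal: ((T₁ T₂) T₃) with cost 3150.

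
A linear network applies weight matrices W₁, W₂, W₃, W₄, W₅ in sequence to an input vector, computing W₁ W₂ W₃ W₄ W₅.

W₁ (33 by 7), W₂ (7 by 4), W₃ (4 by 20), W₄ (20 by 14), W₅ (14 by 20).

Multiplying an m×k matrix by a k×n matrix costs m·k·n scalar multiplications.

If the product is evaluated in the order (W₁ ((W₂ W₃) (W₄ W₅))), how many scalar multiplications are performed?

(W₂ W₃): 7×4 by 4×20 → 7×20, cost 7·4·20 = 560
(W₄ W₅): 20×14 by 14×20 → 20×20, cost 20·14·20 = 5600
((W₂ W₃) (W₄ W₅)): 7×20 by 20×20 → 7×20, cost 7·20·20 = 2800; cumulative 8960
(W₁ ((W₂ W₃) (W₄ W₅))): 33×7 by 7×20 → 33×20, cost 33·7·20 = 4620; cumulative 13580
Total: 13580 scalar multiplications.

13580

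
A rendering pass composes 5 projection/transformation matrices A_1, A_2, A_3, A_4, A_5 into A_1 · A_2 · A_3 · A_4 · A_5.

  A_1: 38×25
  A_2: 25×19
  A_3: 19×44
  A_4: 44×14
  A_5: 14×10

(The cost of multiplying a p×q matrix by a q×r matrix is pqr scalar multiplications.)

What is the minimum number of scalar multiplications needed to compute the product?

28614

Adjacent pairs: A_1A_2 = 38·25·19 = 18050; A_2A_3 = 25·19·44 = 20900; A_3A_4 = 19·44·14 = 11704; A_4A_5 = 44·14·10 = 6160.
Length 3: A_1..A_3: k=1: 0+20900+38·25·44=62700; k=2: 18050+0+38·19·44=49818 → min 49818 | A_2..A_4: k=2: 0+11704+25·19·14=18354; k=3: 20900+0+25·44·14=36300 → min 18354 | A_3..A_5: k=3: 0+6160+19·44·10=14520; k=4: 11704+0+19·14·10=14364 → min 14364.
Length 4: A_1..A_4: k=1: 0+18354+38·25·14=31654; k=2: 18050+11704+38·19·14=39862; k=3: 49818+0+38·44·14=73226 → min 31654 | A_2..A_5: k=2: 0+14364+25·19·10=19114; k=3: 20900+6160+25·44·10=38060; k=4: 18354+0+25·14·10=21854 → min 19114.
Length 5: A_1..A_5: k=1: 0+19114+38·25·10=28614; k=2: 18050+14364+38·19·10=39634; k=3: 49818+6160+38·44·10=72698; k=4: 31654+0+38·14·10=36974 → min 28614.
Optimal order: (A_1 · (A_2 · ((A_3 · A_4) · A_5))) with cost 28614.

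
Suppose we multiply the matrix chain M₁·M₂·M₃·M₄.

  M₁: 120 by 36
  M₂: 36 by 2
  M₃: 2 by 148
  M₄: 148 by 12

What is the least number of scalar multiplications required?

15072

Adjacent pairs: M₁M₂ = 120·36·2 = 8640; M₂M₃ = 36·2·148 = 10656; M₃M₄ = 2·148·12 = 3552.
Length 3: M₁..M₃: k=1: 0+10656+120·36·148=650016; k=2: 8640+0+120·2·148=44160 → min 44160 | M₂..M₄: k=2: 0+3552+36·2·12=4416; k=3: 10656+0+36·148·12=74592 → min 4416.
Length 4: M₁..M₄: k=1: 0+4416+120·36·12=56256; k=2: 8640+3552+120·2·12=15072; k=3: 44160+0+120·148·12=257280 → min 15072.
Optimal order: ((M₁·M₂)·(M₃·M₄)) with cost 15072.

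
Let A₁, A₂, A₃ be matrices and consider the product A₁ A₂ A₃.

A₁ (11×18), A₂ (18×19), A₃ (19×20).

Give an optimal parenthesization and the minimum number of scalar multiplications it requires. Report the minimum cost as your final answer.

7942

(A₁ (A₂ A₃)): cost 10800.
((A₁ A₂) A₃): cost 7942.
Optimal: ((A₁ A₂) A₃) with cost 7942.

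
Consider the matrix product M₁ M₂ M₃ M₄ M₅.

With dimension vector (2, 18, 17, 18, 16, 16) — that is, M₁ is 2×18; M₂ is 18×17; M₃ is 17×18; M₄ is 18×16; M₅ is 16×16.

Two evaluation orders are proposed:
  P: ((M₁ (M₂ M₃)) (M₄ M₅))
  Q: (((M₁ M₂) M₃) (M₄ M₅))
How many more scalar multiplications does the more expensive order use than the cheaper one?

4932

Order P = ((M₁ (M₂ M₃)) (M₄ M₅)): (M₂ M₃): 18×17 by 17×18 → 18×18, cost 18·17·18 = 5508; (M₁ (M₂ M₃)): 2×18 by 18×18 → 2×18, cost 2·18·18 = 648; cumulative 6156; (M₄ M₅): 18×16 by 16×16 → 18×16, cost 18·16·16 = 4608; ((M₁ (M₂ M₃)) (M₄ M₅)): 2×18 by 18×16 → 2×16, cost 2·18·16 = 576; cumulative 11340. Total 11340.
Order Q = (((M₁ M₂) M₃) (M₄ M₅)): (M₁ M₂): 2×18 by 18×17 → 2×17, cost 2·18·17 = 612; ((M₁ M₂) M₃): 2×17 by 17×18 → 2×18, cost 2·17·18 = 612; cumulative 1224; (M₄ M₅): 18×16 by 16×16 → 18×16, cost 18·16·16 = 4608; (((M₁ M₂) M₃) (M₄ M₅)): 2×18 by 18×16 → 2×16, cost 2·18·16 = 576; cumulative 6408. Total 6408.
Difference: |11340 − 6408| = 4932.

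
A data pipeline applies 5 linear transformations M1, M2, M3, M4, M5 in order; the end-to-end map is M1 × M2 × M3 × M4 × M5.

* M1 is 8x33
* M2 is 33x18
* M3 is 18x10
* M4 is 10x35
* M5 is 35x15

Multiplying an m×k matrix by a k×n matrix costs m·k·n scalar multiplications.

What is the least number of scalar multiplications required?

Adjacent pairs: M1M2 = 8·33·18 = 4752; M2M3 = 33·18·10 = 5940; M3M4 = 18·10·35 = 6300; M4M5 = 10·35·15 = 5250.
Length 3: M1..M3: k=1: 0+5940+8·33·10=8580; k=2: 4752+0+8·18·10=6192 → min 6192 | M2..M4: k=2: 0+6300+33·18·35=27090; k=3: 5940+0+33·10·35=17490 → min 17490 | M3..M5: k=3: 0+5250+18·10·15=7950; k=4: 6300+0+18·35·15=15750 → min 7950.
Length 4: M1..M4: k=1: 0+17490+8·33·35=26730; k=2: 4752+6300+8·18·35=16092; k=3: 6192+0+8·10·35=8992 → min 8992 | M2..M5: k=2: 0+7950+33·18·15=16860; k=3: 5940+5250+33·10·15=16140; k=4: 17490+0+33·35·15=34815 → min 16140.
Length 5: M1..M5: k=1: 0+16140+8·33·15=20100; k=2: 4752+7950+8·18·15=14862; k=3: 6192+5250+8·10·15=12642; k=4: 8992+0+8·35·15=13192 → min 12642.
Optimal order: (((M1 × M2) × M3) × (M4 × M5)) with cost 12642.

12642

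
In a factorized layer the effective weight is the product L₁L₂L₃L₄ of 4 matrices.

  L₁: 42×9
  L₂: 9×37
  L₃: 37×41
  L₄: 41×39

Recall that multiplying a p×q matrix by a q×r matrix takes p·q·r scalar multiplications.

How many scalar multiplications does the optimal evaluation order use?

Adjacent pairs: L₁L₂ = 42·9·37 = 13986; L₂L₃ = 9·37·41 = 13653; L₃L₄ = 37·41·39 = 59163.
Length 3: L₁..L₃: k=1: 0+13653+42·9·41=29151; k=2: 13986+0+42·37·41=77700 → min 29151 | L₂..L₄: k=2: 0+59163+9·37·39=72150; k=3: 13653+0+9·41·39=28044 → min 28044.
Length 4: L₁..L₄: k=1: 0+28044+42·9·39=42786; k=2: 13986+59163+42·37·39=133755; k=3: 29151+0+42·41·39=96309 → min 42786.
Optimal order: (L₁((L₂L₃)L₄)) with cost 42786.

42786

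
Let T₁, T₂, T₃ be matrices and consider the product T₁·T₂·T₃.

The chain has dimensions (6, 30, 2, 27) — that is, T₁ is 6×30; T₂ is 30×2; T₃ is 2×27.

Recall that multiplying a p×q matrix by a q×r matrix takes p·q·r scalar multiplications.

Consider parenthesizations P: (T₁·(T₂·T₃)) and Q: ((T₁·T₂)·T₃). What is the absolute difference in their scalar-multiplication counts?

Order P = (T₁·(T₂·T₃)): (T₂·T₃): 30×2 by 2×27 → 30×27, cost 30·2·27 = 1620; (T₁·(T₂·T₃)): 6×30 by 30×27 → 6×27, cost 6·30·27 = 4860; cumulative 6480. Total 6480.
Order Q = ((T₁·T₂)·T₃): (T₁·T₂): 6×30 by 30×2 → 6×2, cost 6·30·2 = 360; ((T₁·T₂)·T₃): 6×2 by 2×27 → 6×27, cost 6·2·27 = 324; cumulative 684. Total 684.
Difference: |6480 − 684| = 5796.

5796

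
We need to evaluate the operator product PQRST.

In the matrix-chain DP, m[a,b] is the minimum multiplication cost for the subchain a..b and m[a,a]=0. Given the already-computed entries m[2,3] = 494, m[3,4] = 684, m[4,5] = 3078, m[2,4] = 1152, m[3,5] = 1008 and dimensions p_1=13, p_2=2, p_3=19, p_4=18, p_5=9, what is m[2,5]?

1242

m[2,5] = min over k∈[2,4] of m[2,k]+m[k+1,5]+p_{1}·p_k·p_{5}.
k=2: 0 + 1008 + 13·2·9 = 1242; k=3: 494 + 3078 + 13·19·9 = 5795; k=4: 1152 + 0 + 13·18·9 = 3258.
Minimum: 1242 at k=2.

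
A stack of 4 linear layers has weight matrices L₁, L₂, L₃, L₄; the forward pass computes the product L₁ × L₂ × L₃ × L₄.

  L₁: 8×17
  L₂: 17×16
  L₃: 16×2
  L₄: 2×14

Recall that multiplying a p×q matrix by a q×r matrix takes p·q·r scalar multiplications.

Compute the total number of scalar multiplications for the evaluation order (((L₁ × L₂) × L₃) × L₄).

2656

(L₁ × L₂): 8×17 by 17×16 → 8×16, cost 8·17·16 = 2176
((L₁ × L₂) × L₃): 8×16 by 16×2 → 8×2, cost 8·16·2 = 256; cumulative 2432
(((L₁ × L₂) × L₃) × L₄): 8×2 by 2×14 → 8×14, cost 8·2·14 = 224; cumulative 2656
Total: 2656 scalar multiplications.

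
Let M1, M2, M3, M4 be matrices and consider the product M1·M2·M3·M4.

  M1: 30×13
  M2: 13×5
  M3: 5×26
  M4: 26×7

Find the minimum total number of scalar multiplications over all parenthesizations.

Adjacent pairs: M1M2 = 30·13·5 = 1950; M2M3 = 13·5·26 = 1690; M3M4 = 5·26·7 = 910.
Length 3: M1..M3: k=1: 0+1690+30·13·26=11830; k=2: 1950+0+30·5·26=5850 → min 5850 | M2..M4: k=2: 0+910+13·5·7=1365; k=3: 1690+0+13·26·7=4056 → min 1365.
Length 4: M1..M4: k=1: 0+1365+30·13·7=4095; k=2: 1950+910+30·5·7=3910; k=3: 5850+0+30·26·7=11310 → min 3910.
Optimal order: ((M1·M2)·(M3·M4)) with cost 3910.

3910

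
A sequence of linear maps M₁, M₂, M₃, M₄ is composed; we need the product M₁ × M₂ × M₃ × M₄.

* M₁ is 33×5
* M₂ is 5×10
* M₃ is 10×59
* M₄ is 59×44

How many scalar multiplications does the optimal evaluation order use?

23190

Adjacent pairs: M₁M₂ = 33·5·10 = 1650; M₂M₃ = 5·10·59 = 2950; M₃M₄ = 10·59·44 = 25960.
Length 3: M₁..M₃: k=1: 0+2950+33·5·59=12685; k=2: 1650+0+33·10·59=21120 → min 12685 | M₂..M₄: k=2: 0+25960+5·10·44=28160; k=3: 2950+0+5·59·44=15930 → min 15930.
Length 4: M₁..M₄: k=1: 0+15930+33·5·44=23190; k=2: 1650+25960+33·10·44=42130; k=3: 12685+0+33·59·44=98353 → min 23190.
Optimal order: (M₁ × ((M₂ × M₃) × M₄)) with cost 23190.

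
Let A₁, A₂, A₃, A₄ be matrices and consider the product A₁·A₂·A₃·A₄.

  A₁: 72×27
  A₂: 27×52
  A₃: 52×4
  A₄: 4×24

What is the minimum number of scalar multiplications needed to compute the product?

20304

Adjacent pairs: A₁A₂ = 72·27·52 = 101088; A₂A₃ = 27·52·4 = 5616; A₃A₄ = 52·4·24 = 4992.
Length 3: A₁..A₃: k=1: 0+5616+72·27·4=13392; k=2: 101088+0+72·52·4=116064 → min 13392 | A₂..A₄: k=2: 0+4992+27·52·24=38688; k=3: 5616+0+27·4·24=8208 → min 8208.
Length 4: A₁..A₄: k=1: 0+8208+72·27·24=54864; k=2: 101088+4992+72·52·24=195936; k=3: 13392+0+72·4·24=20304 → min 20304.
Optimal order: ((A₁·(A₂·A₃))·A₄) with cost 20304.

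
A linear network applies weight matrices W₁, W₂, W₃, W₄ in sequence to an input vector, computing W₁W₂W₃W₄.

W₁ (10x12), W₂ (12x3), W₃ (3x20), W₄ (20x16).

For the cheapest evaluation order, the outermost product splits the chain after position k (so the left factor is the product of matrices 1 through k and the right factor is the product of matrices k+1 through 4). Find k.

Adjacent pairs: W₁W₂ = 10·12·3 = 360; W₂W₃ = 12·3·20 = 720; W₃W₄ = 3·20·16 = 960.
Length 3: W₁..W₃: k=1: 0+720+10·12·20=3120; k=2: 360+0+10·3·20=960 → min 960 | W₂..W₄: k=2: 0+960+12·3·16=1536; k=3: 720+0+12·20·16=4560 → min 1536.
Top-level splits: k=1: (W₁..W₁)·(W₂..W₄) → 0+1536+10·12·16 = 3456; k=2: (W₁..W₂)·(W₃..W₄) → 360+960+10·3·16 = 1800; k=3: (W₁..W₃)·(W₄..W₄) → 960+0+10·20·16 = 4160.
Best split is after W₂, i.e. k = 2.

2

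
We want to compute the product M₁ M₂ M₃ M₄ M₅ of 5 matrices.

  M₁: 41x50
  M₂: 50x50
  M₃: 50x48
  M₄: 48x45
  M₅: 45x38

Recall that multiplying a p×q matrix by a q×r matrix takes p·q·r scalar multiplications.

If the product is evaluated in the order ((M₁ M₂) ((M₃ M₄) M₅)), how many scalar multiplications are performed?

(M₁ M₂): 41×50 by 50×50 → 41×50, cost 41·50·50 = 102500
(M₃ M₄): 50×48 by 48×45 → 50×45, cost 50·48·45 = 108000
((M₃ M₄) M₅): 50×45 by 45×38 → 50×38, cost 50·45·38 = 85500; cumulative 193500
((M₁ M₂) ((M₃ M₄) M₅)): 41×50 by 50×38 → 41×38, cost 41·50·38 = 77900; cumulative 373900
Total: 373900 scalar multiplications.

373900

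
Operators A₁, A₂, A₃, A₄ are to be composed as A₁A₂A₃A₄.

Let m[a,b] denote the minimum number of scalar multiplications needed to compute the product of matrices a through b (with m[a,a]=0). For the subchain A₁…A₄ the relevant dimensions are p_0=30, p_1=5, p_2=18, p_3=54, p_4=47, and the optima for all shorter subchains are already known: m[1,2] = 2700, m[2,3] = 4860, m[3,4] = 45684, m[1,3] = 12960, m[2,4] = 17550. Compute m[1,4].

m[1,4] = min over k∈[1,3] of m[1,k]+m[k+1,4]+p_{0}·p_k·p_{4}.
k=1: 0 + 17550 + 30·5·47 = 24600; k=2: 2700 + 45684 + 30·18·47 = 73764; k=3: 12960 + 0 + 30·54·47 = 89100.
Minimum: 24600 at k=1.

24600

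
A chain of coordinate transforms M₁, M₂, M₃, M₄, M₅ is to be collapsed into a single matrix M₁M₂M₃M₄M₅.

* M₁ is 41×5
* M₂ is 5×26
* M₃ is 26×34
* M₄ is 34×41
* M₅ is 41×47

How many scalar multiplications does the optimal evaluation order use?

Adjacent pairs: M₁M₂ = 41·5·26 = 5330; M₂M₃ = 5·26·34 = 4420; M₃M₄ = 26·34·41 = 36244; M₄M₅ = 34·41·47 = 65518.
Length 3: M₁..M₃: k=1: 0+4420+41·5·34=11390; k=2: 5330+0+41·26·34=41574 → min 11390 | M₂..M₄: k=2: 0+36244+5·26·41=41574; k=3: 4420+0+5·34·41=11390 → min 11390 | M₃..M₅: k=3: 0+65518+26·34·47=107066; k=4: 36244+0+26·41·47=86346 → min 86346.
Length 4: M₁..M₄: k=1: 0+11390+41·5·41=19795; k=2: 5330+36244+41·26·41=85280; k=3: 11390+0+41·34·41=68544 → min 19795 | M₂..M₅: k=2: 0+86346+5·26·47=92456; k=3: 4420+65518+5·34·47=77928; k=4: 11390+0+5·41·47=21025 → min 21025.
Length 5: M₁..M₅: k=1: 0+21025+41·5·47=30660; k=2: 5330+86346+41·26·47=141778; k=3: 11390+65518+41·34·47=142426; k=4: 19795+0+41·41·47=98802 → min 30660.
Optimal order: (M₁(((M₂M₃)M₄)M₅)) with cost 30660.

30660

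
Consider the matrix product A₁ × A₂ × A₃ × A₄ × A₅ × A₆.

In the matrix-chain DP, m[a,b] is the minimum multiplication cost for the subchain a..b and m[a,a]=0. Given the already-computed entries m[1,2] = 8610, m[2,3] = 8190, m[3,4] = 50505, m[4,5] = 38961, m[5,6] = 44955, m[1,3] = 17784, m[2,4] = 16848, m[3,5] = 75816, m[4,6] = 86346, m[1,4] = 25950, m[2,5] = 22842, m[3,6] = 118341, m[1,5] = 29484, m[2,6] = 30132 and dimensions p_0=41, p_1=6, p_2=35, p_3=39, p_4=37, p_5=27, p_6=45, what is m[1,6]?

41202

m[1,6] = min over k∈[1,5] of m[1,k]+m[k+1,6]+p_{0}·p_k·p_{6}.
k=1: 0 + 30132 + 41·6·45 = 41202; k=2: 8610 + 118341 + 41·35·45 = 191526; k=3: 17784 + 86346 + 41·39·45 = 176085; k=4: 25950 + 44955 + 41·37·45 = 139170; k=5: 29484 + 0 + 41·27·45 = 79299.
Minimum: 41202 at k=1.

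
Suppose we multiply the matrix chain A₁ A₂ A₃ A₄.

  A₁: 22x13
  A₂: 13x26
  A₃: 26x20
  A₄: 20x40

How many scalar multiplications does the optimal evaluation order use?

Adjacent pairs: A₁A₂ = 22·13·26 = 7436; A₂A₃ = 13·26·20 = 6760; A₃A₄ = 26·20·40 = 20800.
Length 3: A₁..A₃: k=1: 0+6760+22·13·20=12480; k=2: 7436+0+22·26·20=18876 → min 12480 | A₂..A₄: k=2: 0+20800+13·26·40=34320; k=3: 6760+0+13·20·40=17160 → min 17160.
Length 4: A₁..A₄: k=1: 0+17160+22·13·40=28600; k=2: 7436+20800+22·26·40=51116; k=3: 12480+0+22·20·40=30080 → min 28600.
Optimal order: (A₁ ((A₂ A₃) A₄)) with cost 28600.

28600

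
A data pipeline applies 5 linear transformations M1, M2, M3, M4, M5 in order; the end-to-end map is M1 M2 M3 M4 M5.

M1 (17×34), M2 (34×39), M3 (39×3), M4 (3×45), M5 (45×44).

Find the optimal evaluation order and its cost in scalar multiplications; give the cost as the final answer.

Adjacent pairs: M1M2 = 17·34·39 = 22542; M2M3 = 34·39·3 = 3978; M3M4 = 39·3·45 = 5265; M4M5 = 3·45·44 = 5940.
Length 3: M1..M3: k=1: 0+3978+17·34·3=5712; k=2: 22542+0+17·39·3=24531 → min 5712 | M2..M4: k=2: 0+5265+34·39·45=64935; k=3: 3978+0+34·3·45=8568 → min 8568 | M3..M5: k=3: 0+5940+39·3·44=11088; k=4: 5265+0+39·45·44=82485 → min 11088.
Length 4: M1..M4: k=1: 0+8568+17·34·45=34578; k=2: 22542+5265+17·39·45=57642; k=3: 5712+0+17·3·45=8007 → min 8007 | M2..M5: k=2: 0+11088+34·39·44=69432; k=3: 3978+5940+34·3·44=14406; k=4: 8568+0+34·45·44=75888 → min 14406.
Length 5: M1..M5: k=1: 0+14406+17·34·44=39838; k=2: 22542+11088+17·39·44=62802; k=3: 5712+5940+17·3·44=13896; k=4: 8007+0+17·45·44=41667 → min 13896.
Optimal parenthesization: ((M1 (M2 M3)) (M4 M5)) with cost 13896.

13896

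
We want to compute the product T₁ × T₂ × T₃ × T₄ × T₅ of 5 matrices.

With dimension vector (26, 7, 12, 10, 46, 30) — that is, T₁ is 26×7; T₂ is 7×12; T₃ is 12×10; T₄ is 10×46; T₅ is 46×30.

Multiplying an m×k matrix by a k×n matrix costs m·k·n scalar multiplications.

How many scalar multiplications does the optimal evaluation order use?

Adjacent pairs: T₁T₂ = 26·7·12 = 2184; T₂T₃ = 7·12·10 = 840; T₃T₄ = 12·10·46 = 5520; T₄T₅ = 10·46·30 = 13800.
Length 3: T₁..T₃: k=1: 0+840+26·7·10=2660; k=2: 2184+0+26·12·10=5304 → min 2660 | T₂..T₄: k=2: 0+5520+7·12·46=9384; k=3: 840+0+7·10·46=4060 → min 4060 | T₃..T₅: k=3: 0+13800+12·10·30=17400; k=4: 5520+0+12·46·30=22080 → min 17400.
Length 4: T₁..T₄: k=1: 0+4060+26·7·46=12432; k=2: 2184+5520+26·12·46=22056; k=3: 2660+0+26·10·46=14620 → min 12432 | T₂..T₅: k=2: 0+17400+7·12·30=19920; k=3: 840+13800+7·10·30=16740; k=4: 4060+0+7·46·30=13720 → min 13720.
Length 5: T₁..T₅: k=1: 0+13720+26·7·30=19180; k=2: 2184+17400+26·12·30=28944; k=3: 2660+13800+26·10·30=24260; k=4: 12432+0+26·46·30=48312 → min 19180.
Optimal order: (T₁ × (((T₂ × T₃) × T₄) × T₅)) with cost 19180.

19180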